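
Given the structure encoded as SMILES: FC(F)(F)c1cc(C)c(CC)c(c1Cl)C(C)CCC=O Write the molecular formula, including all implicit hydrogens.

C15H18ClF3O

Walk through each heavy atom and fill implicit hydrogens from standard valence (C 4, N 3, O 2, S 2, halogen 1); for lowercase aromatic atoms, an aromatic c carries 1 H when it has two neighbours and 0 H with three, and aromatic n carries 0 H:
  atom 1: F (halogen, monovalent) → 0 H
  atom 2: C, bond orders sum to 4 (valence 4) → 0 H
  atom 3: F (halogen, monovalent) → 0 H
  atom 4: F (halogen, monovalent) → 0 H
  atom 5: aromatic c, 3 neighbours → 0 H
  atom 6: aromatic c, 2 neighbours → 1 H
  atom 7: aromatic c, 3 neighbours → 0 H
  atom 8: C, bond orders sum to 1 (valence 4) → 3 H
  atom 9: aromatic c, 3 neighbours → 0 H
  atom 10: C, bond orders sum to 2 (valence 4) → 2 H
  atom 11: C, bond orders sum to 1 (valence 4) → 3 H
  atom 12: aromatic c, 3 neighbours → 0 H
  atom 13: aromatic c, 3 neighbours → 0 H
  atom 14: Cl (halogen, monovalent) → 0 H
  atom 15: C, bond orders sum to 3 (valence 4) → 1 H
  atom 16: C, bond orders sum to 1 (valence 4) → 3 H
  atom 17: C, bond orders sum to 2 (valence 4) → 2 H
  atom 18: C, bond orders sum to 2 (valence 4) → 2 H
  atom 19: C, bond orders sum to 3 (valence 4) → 1 H
  atom 20: O, bond orders sum to 2 (valence 2) → 0 H
Totals → C:15, H:18, Cl:1, F:3, O:1.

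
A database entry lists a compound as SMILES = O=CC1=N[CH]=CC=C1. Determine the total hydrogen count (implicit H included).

Walk through each heavy atom and fill implicit hydrogens from standard valence (C 4, N 3, O 2, S 2, halogen 1):
  atom 1: O, bond orders sum to 2 (valence 2) → 0 H
  atom 2: C, bond orders sum to 3 (valence 4) → 1 H
  atom 3: C, bond orders sum to 4 (valence 4) → 0 H
  atom 4: N, bond orders sum to 3 (valence 3) → 0 H
  atom 5: C with explicit H count 1
  atom 6: C, bond orders sum to 3 (valence 4) → 1 H
  atom 7: C, bond orders sum to 3 (valence 4) → 1 H
  atom 8: C, bond orders sum to 3 (valence 4) → 1 H
Total hydrogens: 5.

5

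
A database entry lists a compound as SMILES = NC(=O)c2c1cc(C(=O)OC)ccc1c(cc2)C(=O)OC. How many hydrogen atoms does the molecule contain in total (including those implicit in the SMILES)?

13

Walk through each heavy atom and fill implicit hydrogens from standard valence (C 4, N 3, O 2, S 2, halogen 1); for lowercase aromatic atoms, an aromatic c carries 1 H when it has two neighbours and 0 H with three, and aromatic n carries 0 H:
  atom 1: N, bond orders sum to 1 (valence 3) → 2 H
  atom 2: C, bond orders sum to 4 (valence 4) → 0 H
  atom 3: O, bond orders sum to 2 (valence 2) → 0 H
  atom 4: aromatic c, 3 neighbours → 0 H
  atom 5: aromatic c, 3 neighbours → 0 H
  atom 6: aromatic c, 2 neighbours → 1 H
  atom 7: aromatic c, 3 neighbours → 0 H
  atom 8: C, bond orders sum to 4 (valence 4) → 0 H
  atom 9: O, bond orders sum to 2 (valence 2) → 0 H
  atom 10: O, bond orders sum to 2 (valence 2) → 0 H
  atom 11: C, bond orders sum to 1 (valence 4) → 3 H
  atom 12: aromatic c, 2 neighbours → 1 H
  atom 13: aromatic c, 2 neighbours → 1 H
  atom 14: aromatic c, 3 neighbours → 0 H
  atom 15: aromatic c, 3 neighbours → 0 H
  atom 16: aromatic c, 2 neighbours → 1 H
  atom 17: aromatic c, 2 neighbours → 1 H
  atom 18: C, bond orders sum to 4 (valence 4) → 0 H
  atom 19: O, bond orders sum to 2 (valence 2) → 0 H
  atom 20: O, bond orders sum to 2 (valence 2) → 0 H
  atom 21: C, bond orders sum to 1 (valence 4) → 3 H
Total hydrogens: 13.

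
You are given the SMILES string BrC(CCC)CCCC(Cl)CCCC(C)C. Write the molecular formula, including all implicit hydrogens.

Walk through each heavy atom and fill implicit hydrogens from standard valence (C 4, N 3, O 2, S 2, halogen 1):
  atom 1: Br (halogen, monovalent) → 0 H
  atom 2: C, bond orders sum to 3 (valence 4) → 1 H
  atom 3: C, bond orders sum to 2 (valence 4) → 2 H
  atom 4: C, bond orders sum to 2 (valence 4) → 2 H
  atom 5: C, bond orders sum to 1 (valence 4) → 3 H
  atom 6: C, bond orders sum to 2 (valence 4) → 2 H
  atom 7: C, bond orders sum to 2 (valence 4) → 2 H
  atom 8: C, bond orders sum to 2 (valence 4) → 2 H
  atom 9: C, bond orders sum to 3 (valence 4) → 1 H
  atom 10: Cl (halogen, monovalent) → 0 H
  atom 11: C, bond orders sum to 2 (valence 4) → 2 H
  atom 12: C, bond orders sum to 2 (valence 4) → 2 H
  atom 13: C, bond orders sum to 2 (valence 4) → 2 H
  atom 14: C, bond orders sum to 3 (valence 4) → 1 H
  atom 15: C, bond orders sum to 1 (valence 4) → 3 H
  atom 16: C, bond orders sum to 1 (valence 4) → 3 H
Totals → C:14, H:28, Br:1, Cl:1.
In Hill order: C14H28BrCl.

C14H28BrCl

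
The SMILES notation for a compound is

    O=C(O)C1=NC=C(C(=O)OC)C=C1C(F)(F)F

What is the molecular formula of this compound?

Walk through each heavy atom and fill implicit hydrogens from standard valence (C 4, N 3, O 2, S 2, halogen 1):
  atom 1: O, bond orders sum to 2 (valence 2) → 0 H
  atom 2: C, bond orders sum to 4 (valence 4) → 0 H
  atom 3: O, bond orders sum to 1 (valence 2) → 1 H
  atom 4: C, bond orders sum to 4 (valence 4) → 0 H
  atom 5: N, bond orders sum to 3 (valence 3) → 0 H
  atom 6: C, bond orders sum to 3 (valence 4) → 1 H
  atom 7: C, bond orders sum to 4 (valence 4) → 0 H
  atom 8: C, bond orders sum to 4 (valence 4) → 0 H
  atom 9: O, bond orders sum to 2 (valence 2) → 0 H
  atom 10: O, bond orders sum to 2 (valence 2) → 0 H
  atom 11: C, bond orders sum to 1 (valence 4) → 3 H
  atom 12: C, bond orders sum to 3 (valence 4) → 1 H
  atom 13: C, bond orders sum to 4 (valence 4) → 0 H
  atom 14: C, bond orders sum to 4 (valence 4) → 0 H
  atom 15: F (halogen, monovalent) → 0 H
  atom 16: F (halogen, monovalent) → 0 H
  atom 17: F (halogen, monovalent) → 0 H
Totals → C:9, H:6, F:3, N:1, O:4.
In Hill order: C9H6F3NO4.

C9H6F3NO4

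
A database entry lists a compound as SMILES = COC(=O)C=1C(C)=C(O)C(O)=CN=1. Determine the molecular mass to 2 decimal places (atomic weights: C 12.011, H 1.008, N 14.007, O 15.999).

183.16 g/mol

First, the molecular formula is C8H9NO4 (counting implicit H from valence).
  C: 8 × 12.011 = 96.088
  H: 9 × 1.008 = 9.072
  N: 1 × 14.007 = 14.007
  O: 4 × 15.999 = 63.996
Sum: 8×12.011 + 9×1.008 + 1×14.007 + 4×15.999 = 183.163 → 183.16 g/mol.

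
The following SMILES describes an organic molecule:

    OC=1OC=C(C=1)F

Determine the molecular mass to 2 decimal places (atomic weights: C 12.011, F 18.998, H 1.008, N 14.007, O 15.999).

102.06 g/mol

First, the molecular formula is C4H3FO2 (counting implicit H from valence).
  C: 4 × 12.011 = 48.044
  F: 1 × 18.998 = 18.998
  H: 3 × 1.008 = 3.024
  O: 2 × 15.999 = 31.998
Sum: 4×12.011 + 1×18.998 + 3×1.008 + 2×15.999 = 102.064 → 102.06 g/mol.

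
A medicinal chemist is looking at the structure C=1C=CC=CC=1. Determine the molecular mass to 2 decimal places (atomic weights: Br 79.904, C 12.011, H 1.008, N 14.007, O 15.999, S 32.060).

First, the molecular formula is C6H6 (counting implicit H from valence).
  C: 6 × 12.011 = 72.066
  H: 6 × 1.008 = 6.048
Sum: 6×12.011 + 6×1.008 = 78.114 → 78.11 g/mol.

78.11 g/mol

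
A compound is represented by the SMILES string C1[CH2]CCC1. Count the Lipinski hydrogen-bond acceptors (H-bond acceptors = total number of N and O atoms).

0

N atoms: 0; O atoms: 0.
Lipinski HBA = 0 + 0 = 0.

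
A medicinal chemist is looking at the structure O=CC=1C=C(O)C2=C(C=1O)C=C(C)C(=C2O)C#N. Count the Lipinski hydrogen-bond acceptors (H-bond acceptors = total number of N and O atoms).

N atoms: 1; O atoms: 4.
Lipinski HBA = 1 + 4 = 5.

5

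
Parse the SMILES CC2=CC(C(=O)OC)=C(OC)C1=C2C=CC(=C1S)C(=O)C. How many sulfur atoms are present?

Scan the SMILES for S atoms (remember two-letter symbols like Cl and Br are single atoms).
Sulfur count: 1.

1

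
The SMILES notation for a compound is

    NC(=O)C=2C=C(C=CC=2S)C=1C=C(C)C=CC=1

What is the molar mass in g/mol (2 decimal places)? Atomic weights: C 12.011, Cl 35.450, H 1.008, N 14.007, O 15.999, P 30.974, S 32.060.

243.32 g/mol

First, the molecular formula is C14H13NOS (counting implicit H from valence).
  C: 14 × 12.011 = 168.154
  H: 13 × 1.008 = 13.104
  N: 1 × 14.007 = 14.007
  O: 1 × 15.999 = 15.999
  S: 1 × 32.060 = 32.060
Sum: 14×12.011 + 13×1.008 + 1×14.007 + 1×15.999 + 1×32.060 = 243.324 → 243.32 g/mol.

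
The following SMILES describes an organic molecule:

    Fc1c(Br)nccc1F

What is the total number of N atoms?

1

Scan the SMILES for N atoms (remember two-letter symbols like Cl and Br are single atoms).
Nitrogen count: 1.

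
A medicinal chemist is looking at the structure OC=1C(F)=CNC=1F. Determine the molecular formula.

C4H3F2NO

Walk through each heavy atom and fill implicit hydrogens from standard valence (C 4, N 3, O 2, S 2, halogen 1):
  atom 1: O, bond orders sum to 1 (valence 2) → 1 H
  atom 2: C, bond orders sum to 4 (valence 4) → 0 H
  atom 3: C, bond orders sum to 4 (valence 4) → 0 H
  atom 4: F (halogen, monovalent) → 0 H
  atom 5: C, bond orders sum to 3 (valence 4) → 1 H
  atom 6: N, bond orders sum to 2 (valence 3) → 1 H
  atom 7: C, bond orders sum to 4 (valence 4) → 0 H
  atom 8: F (halogen, monovalent) → 0 H
Totals → C:4, H:3, F:2, N:1, O:1.
In Hill order: C4H3F2NO.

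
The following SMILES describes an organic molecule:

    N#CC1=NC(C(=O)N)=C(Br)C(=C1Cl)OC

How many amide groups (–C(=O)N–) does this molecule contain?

1

The amide motif appears at heavy-atom position 6 in the SMILES.
Other groups present: 1 ether, 1 nitrile.
Amide count: 1.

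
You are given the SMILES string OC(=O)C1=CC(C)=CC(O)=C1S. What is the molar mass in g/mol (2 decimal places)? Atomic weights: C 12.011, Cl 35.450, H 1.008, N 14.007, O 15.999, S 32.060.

184.21 g/mol

First, the molecular formula is C8H8O3S (counting implicit H from valence).
  C: 8 × 12.011 = 96.088
  H: 8 × 1.008 = 8.064
  O: 3 × 15.999 = 47.997
  S: 1 × 32.060 = 32.060
Sum: 8×12.011 + 8×1.008 + 3×15.999 + 1×32.060 = 184.209 → 184.21 g/mol.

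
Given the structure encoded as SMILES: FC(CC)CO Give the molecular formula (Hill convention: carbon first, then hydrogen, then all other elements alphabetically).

Walk through each heavy atom and fill implicit hydrogens from standard valence (C 4, N 3, O 2, S 2, halogen 1):
  atom 1: F (halogen, monovalent) → 0 H
  atom 2: C, bond orders sum to 3 (valence 4) → 1 H
  atom 3: C, bond orders sum to 2 (valence 4) → 2 H
  atom 4: C, bond orders sum to 1 (valence 4) → 3 H
  atom 5: C, bond orders sum to 2 (valence 4) → 2 H
  atom 6: O, bond orders sum to 1 (valence 2) → 1 H
Totals → C:4, H:9, F:1, O:1.
In Hill order: C4H9FO.

C4H9FO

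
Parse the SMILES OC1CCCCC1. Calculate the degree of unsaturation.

Molecular formula: C6H12O.
DoU = (2C + 2 + N − H − X) / 2, where X is the halogen count and O/S are ignored.
    = (2·6 + 2 + 0 − 12 − 0) / 2 = 2 / 2 = 1.

1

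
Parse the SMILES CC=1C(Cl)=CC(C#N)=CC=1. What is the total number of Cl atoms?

Scan the SMILES for Cl atoms (remember two-letter symbols like Cl and Br are single atoms).
Chlorine count: 1.

1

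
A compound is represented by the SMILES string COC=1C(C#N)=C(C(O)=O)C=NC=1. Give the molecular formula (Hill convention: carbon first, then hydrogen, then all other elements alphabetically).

Walk through each heavy atom and fill implicit hydrogens from standard valence (C 4, N 3, O 2, S 2, halogen 1):
  atom 1: C, bond orders sum to 1 (valence 4) → 3 H
  atom 2: O, bond orders sum to 2 (valence 2) → 0 H
  atom 3: C, bond orders sum to 4 (valence 4) → 0 H
  atom 4: C, bond orders sum to 4 (valence 4) → 0 H
  atom 5: C, bond orders sum to 4 (valence 4) → 0 H
  atom 6: N, bond orders sum to 3 (valence 3) → 0 H
  atom 7: C, bond orders sum to 4 (valence 4) → 0 H
  atom 8: C, bond orders sum to 4 (valence 4) → 0 H
  atom 9: O, bond orders sum to 1 (valence 2) → 1 H
  atom 10: O, bond orders sum to 2 (valence 2) → 0 H
  atom 11: C, bond orders sum to 3 (valence 4) → 1 H
  atom 12: N, bond orders sum to 3 (valence 3) → 0 H
  atom 13: C, bond orders sum to 3 (valence 4) → 1 H
Totals → C:8, H:6, N:2, O:3.

C8H6N2O3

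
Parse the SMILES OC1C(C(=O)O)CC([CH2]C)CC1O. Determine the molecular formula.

Walk through each heavy atom and fill implicit hydrogens from standard valence (C 4, N 3, O 2, S 2, halogen 1):
  atom 1: O, bond orders sum to 1 (valence 2) → 1 H
  atom 2: C, bond orders sum to 3 (valence 4) → 1 H
  atom 3: C, bond orders sum to 3 (valence 4) → 1 H
  atom 4: C, bond orders sum to 4 (valence 4) → 0 H
  atom 5: O, bond orders sum to 2 (valence 2) → 0 H
  atom 6: O, bond orders sum to 1 (valence 2) → 1 H
  atom 7: C, bond orders sum to 2 (valence 4) → 2 H
  atom 8: C, bond orders sum to 3 (valence 4) → 1 H
  atom 9: C with explicit H count 2
  atom 10: C, bond orders sum to 1 (valence 4) → 3 H
  atom 11: C, bond orders sum to 2 (valence 4) → 2 H
  atom 12: C, bond orders sum to 3 (valence 4) → 1 H
  atom 13: O, bond orders sum to 1 (valence 2) → 1 H
Totals → C:9, H:16, O:4.

C9H16O4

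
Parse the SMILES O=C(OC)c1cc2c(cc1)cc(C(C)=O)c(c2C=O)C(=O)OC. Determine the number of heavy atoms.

23

Every atom symbol written in the SMILES (organic subset) is one heavy atom; implicit H are not written.
Heavy atoms by element → C:17, O:6.
Total: 23.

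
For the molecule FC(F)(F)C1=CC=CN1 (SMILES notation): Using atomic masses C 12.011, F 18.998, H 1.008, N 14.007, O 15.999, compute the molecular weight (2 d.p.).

135.09 g/mol

First, the molecular formula is C5H4F3N (counting implicit H from valence).
  C: 5 × 12.011 = 60.055
  F: 3 × 18.998 = 56.994
  H: 4 × 1.008 = 4.032
  N: 1 × 14.007 = 14.007
Sum: 5×12.011 + 3×18.998 + 4×1.008 + 1×14.007 = 135.088 → 135.09 g/mol.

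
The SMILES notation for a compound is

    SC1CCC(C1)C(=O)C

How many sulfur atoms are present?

1

Scan the SMILES for S atoms (remember two-letter symbols like Cl and Br are single atoms).
Sulfur count: 1.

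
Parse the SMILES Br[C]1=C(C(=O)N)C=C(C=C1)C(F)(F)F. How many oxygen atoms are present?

Scan the SMILES for O atoms (remember two-letter symbols like Cl and Br are single atoms).
Oxygen count: 1.

1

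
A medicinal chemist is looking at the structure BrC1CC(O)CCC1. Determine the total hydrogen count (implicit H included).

11

Walk through each heavy atom and fill implicit hydrogens from standard valence (C 4, N 3, O 2, S 2, halogen 1):
  atom 1: Br (halogen, monovalent) → 0 H
  atom 2: C, bond orders sum to 3 (valence 4) → 1 H
  atom 3: C, bond orders sum to 2 (valence 4) → 2 H
  atom 4: C, bond orders sum to 3 (valence 4) → 1 H
  atom 5: O, bond orders sum to 1 (valence 2) → 1 H
  atom 6: C, bond orders sum to 2 (valence 4) → 2 H
  atom 7: C, bond orders sum to 2 (valence 4) → 2 H
  atom 8: C, bond orders sum to 2 (valence 4) → 2 H
Total hydrogens: 11.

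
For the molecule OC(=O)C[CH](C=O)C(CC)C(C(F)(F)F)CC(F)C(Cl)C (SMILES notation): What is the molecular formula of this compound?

Walk through each heavy atom and fill implicit hydrogens from standard valence (C 4, N 3, O 2, S 2, halogen 1):
  atom 1: O, bond orders sum to 1 (valence 2) → 1 H
  atom 2: C, bond orders sum to 4 (valence 4) → 0 H
  atom 3: O, bond orders sum to 2 (valence 2) → 0 H
  atom 4: C, bond orders sum to 2 (valence 4) → 2 H
  atom 5: C with explicit H count 1
  atom 6: C, bond orders sum to 3 (valence 4) → 1 H
  atom 7: O, bond orders sum to 2 (valence 2) → 0 H
  atom 8: C, bond orders sum to 3 (valence 4) → 1 H
  atom 9: C, bond orders sum to 2 (valence 4) → 2 H
  atom 10: C, bond orders sum to 1 (valence 4) → 3 H
  atom 11: C, bond orders sum to 3 (valence 4) → 1 H
  atom 12: C, bond orders sum to 4 (valence 4) → 0 H
  atom 13: F (halogen, monovalent) → 0 H
  atom 14: F (halogen, monovalent) → 0 H
  atom 15: F (halogen, monovalent) → 0 H
  atom 16: C, bond orders sum to 2 (valence 4) → 2 H
  atom 17: C, bond orders sum to 3 (valence 4) → 1 H
  atom 18: F (halogen, monovalent) → 0 H
  atom 19: C, bond orders sum to 3 (valence 4) → 1 H
  atom 20: Cl (halogen, monovalent) → 0 H
  atom 21: C, bond orders sum to 1 (valence 4) → 3 H
Totals → C:13, H:19, Cl:1, F:4, O:3.
In Hill order: C13H19ClF4O3.

C13H19ClF4O3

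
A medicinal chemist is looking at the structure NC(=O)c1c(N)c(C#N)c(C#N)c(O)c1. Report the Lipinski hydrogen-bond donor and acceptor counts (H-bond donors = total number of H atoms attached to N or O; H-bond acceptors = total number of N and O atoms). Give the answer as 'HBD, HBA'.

5, 6

Donors: find every N or O and count the H atoms it carries.
  atom 1 (N): bond orders sum to 1 → 2 H
  atom 3 (O): bond orders sum to 2 → 0 H
  atom 6 (N): bond orders sum to 1 → 2 H
  atom 9 (N): bond orders sum to 3 → 0 H
  atom 12 (N): bond orders sum to 3 → 0 H
  atom 14 (O): bond orders sum to 1 → 1 H
Lipinski HBD = 5.
Acceptors: N atoms = 4, O atoms = 2 → HBA = 6.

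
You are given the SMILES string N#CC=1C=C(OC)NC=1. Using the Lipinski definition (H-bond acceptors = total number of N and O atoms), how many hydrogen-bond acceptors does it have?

3

N atoms: 2; O atoms: 1.
Lipinski HBA = 2 + 1 = 3.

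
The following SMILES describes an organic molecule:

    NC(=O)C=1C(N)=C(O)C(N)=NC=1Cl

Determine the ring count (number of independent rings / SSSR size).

In SMILES, each pair of matching ring-closure digits denotes one ring-closing bond; the number of such bonds equals the number of independent rings.
Ring-closure bonds here: 1.

1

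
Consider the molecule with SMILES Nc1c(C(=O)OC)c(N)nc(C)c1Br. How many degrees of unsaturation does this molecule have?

Molecular formula: C8H10BrN3O2.
DoU = (2C + 2 + N − H − X) / 2, where X is the halogen count and O/S are ignored.
    = (2·8 + 2 + 3 − 10 − 1) / 2 = 10 / 2 = 5.

5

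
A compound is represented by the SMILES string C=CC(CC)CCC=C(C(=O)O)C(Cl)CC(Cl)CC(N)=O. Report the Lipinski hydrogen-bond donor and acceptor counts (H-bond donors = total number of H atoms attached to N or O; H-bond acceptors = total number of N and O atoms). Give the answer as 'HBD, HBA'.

Donors: find every N or O and count the H atoms it carries.
  atom 11 (O): bond orders sum to 2 → 0 H
  atom 12 (O): bond orders sum to 1 → 1 H
  atom 20 (N): bond orders sum to 1 → 2 H
  atom 21 (O): bond orders sum to 2 → 0 H
Lipinski HBD = 3.
Acceptors: N atoms = 1, O atoms = 3 → HBA = 4.

3, 4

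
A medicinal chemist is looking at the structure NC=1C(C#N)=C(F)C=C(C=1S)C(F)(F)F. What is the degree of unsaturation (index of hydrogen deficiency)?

6

Degree of unsaturation = (number of rings) + (number of π bonds).
Ring closures in the SMILES: 1.
π bonds: 3 double bonds (each 1 DoU), 1 triple bond (each 2 DoU) → 5 DoU from unsaturation.
Total DoU = 1 + 5 = 6.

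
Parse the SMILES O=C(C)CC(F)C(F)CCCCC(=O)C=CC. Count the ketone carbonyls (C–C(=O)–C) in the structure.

The ketone motif appears at heavy-atom positions 2, 13 in the SMILES.
Other groups present: 1 alkene.
Ketone count: 2.

2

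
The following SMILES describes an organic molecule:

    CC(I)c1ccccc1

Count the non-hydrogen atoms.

9

Every atom symbol written in the SMILES (organic subset) is one heavy atom; implicit H are not written.
Heavy atoms by element → C:8, I:1.
Total: 9.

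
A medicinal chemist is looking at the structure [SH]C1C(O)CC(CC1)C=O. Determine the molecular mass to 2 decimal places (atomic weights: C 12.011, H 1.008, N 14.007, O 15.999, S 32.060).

160.23 g/mol

First, the molecular formula is C7H12O2S (counting implicit H from valence).
  C: 7 × 12.011 = 84.077
  H: 12 × 1.008 = 12.096
  O: 2 × 15.999 = 31.998
  S: 1 × 32.060 = 32.060
Sum: 7×12.011 + 12×1.008 + 2×15.999 + 1×32.060 = 160.231 → 160.23 g/mol.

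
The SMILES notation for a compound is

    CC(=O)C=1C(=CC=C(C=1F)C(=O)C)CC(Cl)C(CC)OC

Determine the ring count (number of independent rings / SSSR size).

In SMILES, each pair of matching ring-closure digits denotes one ring-closing bond; the number of such bonds equals the number of independent rings.
Ring-closure bonds here: 1.

1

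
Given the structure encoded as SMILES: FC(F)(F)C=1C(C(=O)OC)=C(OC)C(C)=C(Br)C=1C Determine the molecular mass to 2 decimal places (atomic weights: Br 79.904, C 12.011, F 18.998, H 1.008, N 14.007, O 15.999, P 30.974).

First, the molecular formula is C12H12BrF3O3 (counting implicit H from valence).
  Br: 1 × 79.904 = 79.904
  C: 12 × 12.011 = 144.132
  F: 3 × 18.998 = 56.994
  H: 12 × 1.008 = 12.096
  O: 3 × 15.999 = 47.997
Sum: 1×79.904 + 12×12.011 + 3×18.998 + 12×1.008 + 3×15.999 = 341.123 → 341.12 g/mol.

341.12 g/mol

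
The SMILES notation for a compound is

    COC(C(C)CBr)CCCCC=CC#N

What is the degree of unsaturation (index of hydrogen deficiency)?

3

Molecular formula: C12H20BrNO.
DoU = (2C + 2 + N − H − X) / 2, where X is the halogen count and O/S are ignored.
    = (2·12 + 2 + 1 − 20 − 1) / 2 = 6 / 2 = 3.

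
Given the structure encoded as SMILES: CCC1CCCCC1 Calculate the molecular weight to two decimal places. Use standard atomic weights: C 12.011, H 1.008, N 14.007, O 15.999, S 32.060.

112.22 g/mol

First, the molecular formula is C8H16 (counting implicit H from valence).
  C: 8 × 12.011 = 96.088
  H: 16 × 1.008 = 16.128
Sum: 8×12.011 + 16×1.008 = 112.216 → 112.22 g/mol.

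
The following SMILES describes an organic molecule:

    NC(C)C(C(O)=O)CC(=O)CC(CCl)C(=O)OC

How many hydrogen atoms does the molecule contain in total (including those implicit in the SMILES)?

18

Walk through each heavy atom and fill implicit hydrogens from standard valence (C 4, N 3, O 2, S 2, halogen 1):
  atom 1: N, bond orders sum to 1 (valence 3) → 2 H
  atom 2: C, bond orders sum to 3 (valence 4) → 1 H
  atom 3: C, bond orders sum to 1 (valence 4) → 3 H
  atom 4: C, bond orders sum to 3 (valence 4) → 1 H
  atom 5: C, bond orders sum to 4 (valence 4) → 0 H
  atom 6: O, bond orders sum to 1 (valence 2) → 1 H
  atom 7: O, bond orders sum to 2 (valence 2) → 0 H
  atom 8: C, bond orders sum to 2 (valence 4) → 2 H
  atom 9: C, bond orders sum to 4 (valence 4) → 0 H
  atom 10: O, bond orders sum to 2 (valence 2) → 0 H
  atom 11: C, bond orders sum to 2 (valence 4) → 2 H
  atom 12: C, bond orders sum to 3 (valence 4) → 1 H
  atom 13: C, bond orders sum to 2 (valence 4) → 2 H
  atom 14: Cl (halogen, monovalent) → 0 H
  atom 15: C, bond orders sum to 4 (valence 4) → 0 H
  atom 16: O, bond orders sum to 2 (valence 2) → 0 H
  atom 17: O, bond orders sum to 2 (valence 2) → 0 H
  atom 18: C, bond orders sum to 1 (valence 4) → 3 H
Total hydrogens: 18.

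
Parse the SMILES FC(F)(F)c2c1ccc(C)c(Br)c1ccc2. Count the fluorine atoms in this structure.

3

Scan the SMILES for F atoms (remember two-letter symbols like Cl and Br are single atoms).
Fluorine count: 3.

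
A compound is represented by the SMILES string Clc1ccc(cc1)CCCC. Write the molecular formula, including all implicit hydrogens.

C10H13Cl

Walk through each heavy atom and fill implicit hydrogens from standard valence (C 4, N 3, O 2, S 2, halogen 1); for lowercase aromatic atoms, an aromatic c carries 1 H when it has two neighbours and 0 H with three, and aromatic n carries 0 H:
  atom 1: Cl (halogen, monovalent) → 0 H
  atom 2: aromatic c, 3 neighbours → 0 H
  atom 3: aromatic c, 2 neighbours → 1 H
  atom 4: aromatic c, 2 neighbours → 1 H
  atom 5: aromatic c, 3 neighbours → 0 H
  atom 6: aromatic c, 2 neighbours → 1 H
  atom 7: aromatic c, 2 neighbours → 1 H
  atom 8: C, bond orders sum to 2 (valence 4) → 2 H
  atom 9: C, bond orders sum to 2 (valence 4) → 2 H
  atom 10: C, bond orders sum to 2 (valence 4) → 2 H
  atom 11: C, bond orders sum to 1 (valence 4) → 3 H
Totals → C:10, H:13, Cl:1.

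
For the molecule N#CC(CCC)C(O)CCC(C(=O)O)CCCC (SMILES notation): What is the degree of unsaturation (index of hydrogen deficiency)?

3

Degree of unsaturation = (number of rings) + (number of π bonds).
Ring closures in the SMILES: 0.
π bonds: 1 double bond (each 1 DoU), 1 triple bond (each 2 DoU) → 3 DoU from unsaturation.
Total DoU = 0 + 3 = 3.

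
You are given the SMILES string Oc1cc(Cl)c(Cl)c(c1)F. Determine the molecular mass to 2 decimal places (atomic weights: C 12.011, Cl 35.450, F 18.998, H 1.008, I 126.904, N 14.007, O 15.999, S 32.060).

First, the molecular formula is C6H3Cl2FO (counting implicit H from valence).
  C: 6 × 12.011 = 72.066
  Cl: 2 × 35.450 = 70.900
  F: 1 × 18.998 = 18.998
  H: 3 × 1.008 = 3.024
  O: 1 × 15.999 = 15.999
Sum: 6×12.011 + 2×35.450 + 1×18.998 + 3×1.008 + 1×15.999 = 180.987 → 180.99 g/mol.

180.99 g/mol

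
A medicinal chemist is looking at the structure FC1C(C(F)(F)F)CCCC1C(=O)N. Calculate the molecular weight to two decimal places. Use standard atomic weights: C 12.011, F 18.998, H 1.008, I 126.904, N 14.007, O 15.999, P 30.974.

213.17 g/mol

First, the molecular formula is C8H11F4NO (counting implicit H from valence).
  C: 8 × 12.011 = 96.088
  F: 4 × 18.998 = 75.992
  H: 11 × 1.008 = 11.088
  N: 1 × 14.007 = 14.007
  O: 1 × 15.999 = 15.999
Sum: 8×12.011 + 4×18.998 + 11×1.008 + 1×14.007 + 1×15.999 = 213.174 → 213.17 g/mol.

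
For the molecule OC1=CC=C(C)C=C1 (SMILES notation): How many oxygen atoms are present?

Scan the SMILES for O atoms (remember two-letter symbols like Cl and Br are single atoms).
Oxygen count: 1.

1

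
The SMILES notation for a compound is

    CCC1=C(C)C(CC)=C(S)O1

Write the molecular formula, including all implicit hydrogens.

Walk through each heavy atom and fill implicit hydrogens from standard valence (C 4, N 3, O 2, S 2, halogen 1):
  atom 1: C, bond orders sum to 1 (valence 4) → 3 H
  atom 2: C, bond orders sum to 2 (valence 4) → 2 H
  atom 3: C, bond orders sum to 4 (valence 4) → 0 H
  atom 4: C, bond orders sum to 4 (valence 4) → 0 H
  atom 5: C, bond orders sum to 1 (valence 4) → 3 H
  atom 6: C, bond orders sum to 4 (valence 4) → 0 H
  atom 7: C, bond orders sum to 2 (valence 4) → 2 H
  atom 8: C, bond orders sum to 1 (valence 4) → 3 H
  atom 9: C, bond orders sum to 4 (valence 4) → 0 H
  atom 10: S, bond orders sum to 1 (valence 2) → 1 H
  atom 11: O, bond orders sum to 2 (valence 2) → 0 H
Totals → C:9, H:14, O:1, S:1.

C9H14OS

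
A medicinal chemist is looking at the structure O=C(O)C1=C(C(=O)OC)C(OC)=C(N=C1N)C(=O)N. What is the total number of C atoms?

Count every carbon token in the SMILES (each C, including those in ring-closure positions and inside branches).
Carbon count: 10.

10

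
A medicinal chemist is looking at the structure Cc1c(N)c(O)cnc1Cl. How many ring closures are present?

In SMILES, each pair of matching ring-closure digits denotes one ring-closing bond; the number of such bonds equals the number of independent rings.
Ring-closure bonds here: 1.

1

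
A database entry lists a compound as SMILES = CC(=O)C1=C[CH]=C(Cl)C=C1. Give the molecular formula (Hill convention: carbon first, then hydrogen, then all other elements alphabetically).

Walk through each heavy atom and fill implicit hydrogens from standard valence (C 4, N 3, O 2, S 2, halogen 1):
  atom 1: C, bond orders sum to 1 (valence 4) → 3 H
  atom 2: C, bond orders sum to 4 (valence 4) → 0 H
  atom 3: O, bond orders sum to 2 (valence 2) → 0 H
  atom 4: C, bond orders sum to 4 (valence 4) → 0 H
  atom 5: C, bond orders sum to 3 (valence 4) → 1 H
  atom 6: C with explicit H count 1
  atom 7: C, bond orders sum to 4 (valence 4) → 0 H
  atom 8: Cl (halogen, monovalent) → 0 H
  atom 9: C, bond orders sum to 3 (valence 4) → 1 H
  atom 10: C, bond orders sum to 3 (valence 4) → 1 H
Totals → C:8, H:7, Cl:1, O:1.

C8H7ClO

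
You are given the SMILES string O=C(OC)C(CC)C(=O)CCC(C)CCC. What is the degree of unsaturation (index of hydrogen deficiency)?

Molecular formula: C13H24O3.
DoU = (2C + 2 + N − H − X) / 2, where X is the halogen count and O/S are ignored.
    = (2·13 + 2 + 0 − 24 − 0) / 2 = 4 / 2 = 2.

2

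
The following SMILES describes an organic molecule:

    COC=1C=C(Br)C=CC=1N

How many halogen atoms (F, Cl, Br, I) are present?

Halogen atoms appear at heavy-atom position 6 (1×Br).
Other groups present: 1 ether, 1 primary amine.
Halogen count: 1.

1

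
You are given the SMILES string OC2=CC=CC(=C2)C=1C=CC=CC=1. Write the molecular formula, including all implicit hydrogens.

Walk through each heavy atom and fill implicit hydrogens from standard valence (C 4, N 3, O 2, S 2, halogen 1):
  atom 1: O, bond orders sum to 1 (valence 2) → 1 H
  atom 2: C, bond orders sum to 4 (valence 4) → 0 H
  atom 3: C, bond orders sum to 3 (valence 4) → 1 H
  atom 4: C, bond orders sum to 3 (valence 4) → 1 H
  atom 5: C, bond orders sum to 3 (valence 4) → 1 H
  atom 6: C, bond orders sum to 4 (valence 4) → 0 H
  atom 7: C, bond orders sum to 3 (valence 4) → 1 H
  atom 8: C, bond orders sum to 4 (valence 4) → 0 H
  atom 9: C, bond orders sum to 3 (valence 4) → 1 H
  atom 10: C, bond orders sum to 3 (valence 4) → 1 H
  atom 11: C, bond orders sum to 3 (valence 4) → 1 H
  atom 12: C, bond orders sum to 3 (valence 4) → 1 H
  atom 13: C, bond orders sum to 3 (valence 4) → 1 H
Totals → C:12, H:10, O:1.

C12H10O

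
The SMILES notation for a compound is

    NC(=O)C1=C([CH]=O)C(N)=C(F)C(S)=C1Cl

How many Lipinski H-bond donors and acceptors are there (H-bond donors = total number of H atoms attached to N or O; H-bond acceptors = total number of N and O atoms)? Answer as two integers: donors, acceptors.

Donors: find every N or O and count the H atoms it carries.
  atom 1 (N): bond orders sum to 1 → 2 H
  atom 3 (O): bond orders sum to 2 → 0 H
  atom 7 (O): bond orders sum to 2 → 0 H
  atom 9 (N): bond orders sum to 1 → 2 H
Lipinski HBD = 4.
Acceptors: N atoms = 2, O atoms = 2 → HBA = 4.

4, 4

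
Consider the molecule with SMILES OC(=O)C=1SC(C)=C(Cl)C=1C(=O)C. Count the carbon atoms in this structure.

8

Count every carbon token in the SMILES (each C, including those in ring-closure positions and inside branches).
Carbon count: 8.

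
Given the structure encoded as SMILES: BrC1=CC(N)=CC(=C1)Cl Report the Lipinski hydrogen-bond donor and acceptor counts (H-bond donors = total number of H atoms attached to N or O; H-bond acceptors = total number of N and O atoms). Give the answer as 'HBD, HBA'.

Donors: find every N or O and count the H atoms it carries.
  atom 5 (N): bond orders sum to 1 → 2 H
Lipinski HBD = 2.
Acceptors: N atoms = 1, O atoms = 0 → HBA = 1.

2, 1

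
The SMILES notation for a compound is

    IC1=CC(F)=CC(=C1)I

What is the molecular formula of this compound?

Walk through each heavy atom and fill implicit hydrogens from standard valence (C 4, N 3, O 2, S 2, halogen 1):
  atom 1: I (halogen, monovalent) → 0 H
  atom 2: C, bond orders sum to 4 (valence 4) → 0 H
  atom 3: C, bond orders sum to 3 (valence 4) → 1 H
  atom 4: C, bond orders sum to 4 (valence 4) → 0 H
  atom 5: F (halogen, monovalent) → 0 H
  atom 6: C, bond orders sum to 3 (valence 4) → 1 H
  atom 7: C, bond orders sum to 4 (valence 4) → 0 H
  atom 8: C, bond orders sum to 3 (valence 4) → 1 H
  atom 9: I (halogen, monovalent) → 0 H
Totals → C:6, H:3, F:1, I:2.
In Hill order: C6H3FI2.

C6H3FI2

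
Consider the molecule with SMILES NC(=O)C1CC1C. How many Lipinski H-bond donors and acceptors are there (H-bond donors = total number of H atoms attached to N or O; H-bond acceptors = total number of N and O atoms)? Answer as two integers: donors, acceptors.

2, 2

Donors: find every N or O and count the H atoms it carries.
  atom 1 (N): bond orders sum to 1 → 2 H
  atom 3 (O): bond orders sum to 2 → 0 H
Lipinski HBD = 2.
Acceptors: N atoms = 1, O atoms = 1 → HBA = 2.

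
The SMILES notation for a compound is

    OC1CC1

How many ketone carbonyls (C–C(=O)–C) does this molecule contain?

0

Scan the SMILES for the ketone motif — none present.
Groups that are present: 1 hydroxyl.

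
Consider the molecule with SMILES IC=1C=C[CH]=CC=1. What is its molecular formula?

C6H5I

Walk through each heavy atom and fill implicit hydrogens from standard valence (C 4, N 3, O 2, S 2, halogen 1):
  atom 1: I (halogen, monovalent) → 0 H
  atom 2: C, bond orders sum to 4 (valence 4) → 0 H
  atom 3: C, bond orders sum to 3 (valence 4) → 1 H
  atom 4: C, bond orders sum to 3 (valence 4) → 1 H
  atom 5: C with explicit H count 1
  atom 6: C, bond orders sum to 3 (valence 4) → 1 H
  atom 7: C, bond orders sum to 3 (valence 4) → 1 H
Totals → C:6, H:5, I:1.
In Hill order: C6H5I.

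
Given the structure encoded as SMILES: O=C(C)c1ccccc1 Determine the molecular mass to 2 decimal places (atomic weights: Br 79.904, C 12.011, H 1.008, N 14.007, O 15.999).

First, the molecular formula is C8H8O (counting implicit H from valence).
  C: 8 × 12.011 = 96.088
  H: 8 × 1.008 = 8.064
  O: 1 × 15.999 = 15.999
Sum: 8×12.011 + 8×1.008 + 1×15.999 = 120.151 → 120.15 g/mol.

120.15 g/mol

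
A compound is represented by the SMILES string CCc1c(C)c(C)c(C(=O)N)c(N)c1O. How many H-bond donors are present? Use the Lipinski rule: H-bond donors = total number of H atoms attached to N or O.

5

Donors: find every N or O and count the H atoms it carries.
  atom 10 (O): bond orders sum to 2 → 0 H
  atom 11 (N): bond orders sum to 1 → 2 H
  atom 13 (N): bond orders sum to 1 → 2 H
  atom 15 (O): bond orders sum to 1 → 1 H
Lipinski HBD = 5.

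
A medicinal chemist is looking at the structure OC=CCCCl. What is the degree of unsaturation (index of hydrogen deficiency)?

Degree of unsaturation = (number of rings) + (number of π bonds).
Ring closures in the SMILES: 0.
π bonds: 1 double bond (each 1 DoU) → 1 DoU from unsaturation.
Total DoU = 0 + 1 = 1.

1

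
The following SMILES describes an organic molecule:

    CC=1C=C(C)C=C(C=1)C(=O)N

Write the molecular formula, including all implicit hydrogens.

C9H11NO

Walk through each heavy atom and fill implicit hydrogens from standard valence (C 4, N 3, O 2, S 2, halogen 1):
  atom 1: C, bond orders sum to 1 (valence 4) → 3 H
  atom 2: C, bond orders sum to 4 (valence 4) → 0 H
  atom 3: C, bond orders sum to 3 (valence 4) → 1 H
  atom 4: C, bond orders sum to 4 (valence 4) → 0 H
  atom 5: C, bond orders sum to 1 (valence 4) → 3 H
  atom 6: C, bond orders sum to 3 (valence 4) → 1 H
  atom 7: C, bond orders sum to 4 (valence 4) → 0 H
  atom 8: C, bond orders sum to 3 (valence 4) → 1 H
  atom 9: C, bond orders sum to 4 (valence 4) → 0 H
  atom 10: O, bond orders sum to 2 (valence 2) → 0 H
  atom 11: N, bond orders sum to 1 (valence 3) → 2 H
Totals → C:9, H:11, N:1, O:1.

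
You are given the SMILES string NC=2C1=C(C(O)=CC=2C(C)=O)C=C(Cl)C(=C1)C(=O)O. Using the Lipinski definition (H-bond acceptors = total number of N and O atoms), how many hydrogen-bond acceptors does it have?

N atoms: 1; O atoms: 4.
Lipinski HBA = 1 + 4 = 5.

5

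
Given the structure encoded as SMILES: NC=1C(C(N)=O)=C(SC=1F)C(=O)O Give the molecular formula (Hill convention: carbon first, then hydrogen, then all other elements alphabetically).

Walk through each heavy atom and fill implicit hydrogens from standard valence (C 4, N 3, O 2, S 2, halogen 1):
  atom 1: N, bond orders sum to 1 (valence 3) → 2 H
  atom 2: C, bond orders sum to 4 (valence 4) → 0 H
  atom 3: C, bond orders sum to 4 (valence 4) → 0 H
  atom 4: C, bond orders sum to 4 (valence 4) → 0 H
  atom 5: N, bond orders sum to 1 (valence 3) → 2 H
  atom 6: O, bond orders sum to 2 (valence 2) → 0 H
  atom 7: C, bond orders sum to 4 (valence 4) → 0 H
  atom 8: S, bond orders sum to 2 (valence 2) → 0 H
  atom 9: C, bond orders sum to 4 (valence 4) → 0 H
  atom 10: F (halogen, monovalent) → 0 H
  atom 11: C, bond orders sum to 4 (valence 4) → 0 H
  atom 12: O, bond orders sum to 2 (valence 2) → 0 H
  atom 13: O, bond orders sum to 1 (valence 2) → 1 H
Totals → C:6, H:5, F:1, N:2, O:3, S:1.

C6H5FN2O3S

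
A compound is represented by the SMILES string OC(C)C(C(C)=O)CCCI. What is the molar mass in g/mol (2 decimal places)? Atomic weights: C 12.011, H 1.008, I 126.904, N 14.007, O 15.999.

270.11 g/mol

First, the molecular formula is C8H15IO2 (counting implicit H from valence).
  C: 8 × 12.011 = 96.088
  H: 15 × 1.008 = 15.120
  I: 1 × 126.904 = 126.904
  O: 2 × 15.999 = 31.998
Sum: 8×12.011 + 15×1.008 + 1×126.904 + 2×15.999 = 270.110 → 270.11 g/mol.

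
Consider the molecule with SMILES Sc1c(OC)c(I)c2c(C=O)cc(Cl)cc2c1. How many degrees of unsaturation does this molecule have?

Molecular formula: C12H8ClIO2S.
DoU = (2C + 2 + N − H − X) / 2, where X is the halogen count and O/S are ignored.
    = (2·12 + 2 + 0 − 8 − 2) / 2 = 16 / 2 = 8.

8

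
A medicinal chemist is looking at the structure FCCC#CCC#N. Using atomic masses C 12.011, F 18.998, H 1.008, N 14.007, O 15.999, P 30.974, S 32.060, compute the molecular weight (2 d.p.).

111.12 g/mol

First, the molecular formula is C6H6FN (counting implicit H from valence).
  C: 6 × 12.011 = 72.066
  F: 1 × 18.998 = 18.998
  H: 6 × 1.008 = 6.048
  N: 1 × 14.007 = 14.007
Sum: 6×12.011 + 1×18.998 + 6×1.008 + 1×14.007 = 111.119 → 111.12 g/mol.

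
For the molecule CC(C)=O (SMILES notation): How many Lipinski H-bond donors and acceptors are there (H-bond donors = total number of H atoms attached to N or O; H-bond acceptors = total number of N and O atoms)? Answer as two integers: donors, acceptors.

0, 1

Donors: find every N or O and count the H atoms it carries.
  atom 4 (O): bond orders sum to 2 → 0 H
Lipinski HBD = 0.
Acceptors: N atoms = 0, O atoms = 1 → HBA = 1.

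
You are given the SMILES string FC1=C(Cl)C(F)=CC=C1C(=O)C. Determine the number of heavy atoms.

Every atom symbol written in the SMILES (organic subset) is one heavy atom; implicit H are not written.
Heavy atoms by element → C:8, Cl:1, F:2, O:1.
Total: 12.

12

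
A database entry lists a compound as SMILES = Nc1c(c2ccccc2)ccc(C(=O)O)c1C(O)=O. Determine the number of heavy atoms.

Every atom symbol written in the SMILES (organic subset) is one heavy atom; implicit H are not written.
Heavy atoms by element → C:14, N:1, O:4.
Total: 19.

19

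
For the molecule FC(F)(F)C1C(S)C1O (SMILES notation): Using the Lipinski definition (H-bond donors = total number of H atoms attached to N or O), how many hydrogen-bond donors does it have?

1

Donors: find every N or O and count the H atoms it carries.
  atom 9 (O): bond orders sum to 1 → 1 H
Lipinski HBD = 1.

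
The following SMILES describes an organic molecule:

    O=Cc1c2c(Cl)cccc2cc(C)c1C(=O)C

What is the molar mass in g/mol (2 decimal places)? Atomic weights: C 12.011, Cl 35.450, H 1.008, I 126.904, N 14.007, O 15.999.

First, the molecular formula is C14H11ClO2 (counting implicit H from valence).
  C: 14 × 12.011 = 168.154
  Cl: 1 × 35.450 = 35.450
  H: 11 × 1.008 = 11.088
  O: 2 × 15.999 = 31.998
Sum: 14×12.011 + 1×35.450 + 11×1.008 + 2×15.999 = 246.690 → 246.69 g/mol.

246.69 g/mol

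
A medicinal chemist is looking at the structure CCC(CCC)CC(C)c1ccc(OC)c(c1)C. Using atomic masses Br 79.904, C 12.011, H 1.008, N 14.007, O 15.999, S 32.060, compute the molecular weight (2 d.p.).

248.41 g/mol

First, the molecular formula is C17H28O (counting implicit H from valence).
  C: 17 × 12.011 = 204.187
  H: 28 × 1.008 = 28.224
  O: 1 × 15.999 = 15.999
Sum: 17×12.011 + 28×1.008 + 1×15.999 = 248.410 → 248.41 g/mol.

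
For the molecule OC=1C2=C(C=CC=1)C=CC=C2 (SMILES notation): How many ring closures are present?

2

In SMILES, each pair of matching ring-closure digits denotes one ring-closing bond; the number of such bonds equals the number of independent rings.
Ring-closure bonds here: 2.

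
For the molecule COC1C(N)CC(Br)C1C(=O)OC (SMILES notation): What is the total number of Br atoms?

Scan the SMILES for Br atoms (remember two-letter symbols like Cl and Br are single atoms).
Bromine count: 1.

1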